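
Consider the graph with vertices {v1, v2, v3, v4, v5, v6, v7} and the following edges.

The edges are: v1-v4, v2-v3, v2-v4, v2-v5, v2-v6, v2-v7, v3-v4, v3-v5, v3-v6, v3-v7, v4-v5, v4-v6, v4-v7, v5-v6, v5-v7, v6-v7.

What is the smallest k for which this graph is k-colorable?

v2, v3, v4, v5, v6, v7 form a clique, so at least 6 colors are needed.
6 colors suffice: v1=2, v2=4, v3=3, v4=1, v5=2, v6=5, v7=6. No two adjacent vertices share a color.

6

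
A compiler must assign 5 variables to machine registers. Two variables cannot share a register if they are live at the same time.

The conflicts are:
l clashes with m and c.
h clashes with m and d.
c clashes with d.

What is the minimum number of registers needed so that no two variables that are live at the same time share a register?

The cycle l-m-h-d-c-l has odd length 5, so it cannot be 2-colored; at least 3 registers are needed.
3 registers suffice: register 1 → {l, h}; register 2 → {m, d}; register 3 → {c}. Each listed conflict is separated.

3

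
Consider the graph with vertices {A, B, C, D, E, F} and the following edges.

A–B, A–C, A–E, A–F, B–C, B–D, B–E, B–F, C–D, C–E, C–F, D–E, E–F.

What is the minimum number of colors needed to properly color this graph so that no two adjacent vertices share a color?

5

A, B, C, E, F form a clique, so at least 5 colors are needed.
5 colors suffice: color 1 → {E}; color 2 → {B}; color 3 → {C}; color 4 → {D, F}; color 5 → {A}. Every edge joins two different colors.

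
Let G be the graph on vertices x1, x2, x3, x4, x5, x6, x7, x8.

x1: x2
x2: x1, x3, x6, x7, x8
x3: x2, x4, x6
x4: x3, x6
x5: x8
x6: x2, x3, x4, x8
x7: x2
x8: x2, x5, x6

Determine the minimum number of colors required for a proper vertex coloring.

x3, x4, x6 are mutually adjacent, so at least 3 colors are needed.
3 colors suffice: color 1 → {x2, x4, x5}; color 2 → {x1, x6, x7}; color 3 → {x3, x8}. No two adjacent vertices share a color.

3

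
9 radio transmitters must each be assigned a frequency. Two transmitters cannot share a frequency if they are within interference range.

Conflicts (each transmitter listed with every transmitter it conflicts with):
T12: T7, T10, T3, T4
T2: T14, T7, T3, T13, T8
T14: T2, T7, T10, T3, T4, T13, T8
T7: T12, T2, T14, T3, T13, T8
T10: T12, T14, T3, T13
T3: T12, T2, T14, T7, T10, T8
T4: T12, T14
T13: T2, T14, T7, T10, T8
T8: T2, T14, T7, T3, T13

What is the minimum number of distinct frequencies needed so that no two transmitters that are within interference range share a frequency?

5

T2, T14, T7, T13, T8 all conflict with each other, so at least 5 frequencies are needed.
5 frequencies suffice: frequency 1 → {T12, T14}; frequency 2 → {T3, T4, T13}; frequency 3 → {T7, T10}; frequency 4 → {T2}; frequency 5 → {T8}. Each listed conflict is separated.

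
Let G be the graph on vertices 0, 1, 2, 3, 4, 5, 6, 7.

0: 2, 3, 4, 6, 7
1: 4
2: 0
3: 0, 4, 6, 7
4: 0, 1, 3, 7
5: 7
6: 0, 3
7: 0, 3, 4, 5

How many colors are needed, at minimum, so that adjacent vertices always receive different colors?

0, 3, 4, 7 form a clique, so at least 4 colors are needed.
4 colors suffice: color red → {0, 1, 5}; color blue → {2, 6, 7}; color green → {3}; color yellow → {4}. Each edge has distinct colors on its endpoints.

4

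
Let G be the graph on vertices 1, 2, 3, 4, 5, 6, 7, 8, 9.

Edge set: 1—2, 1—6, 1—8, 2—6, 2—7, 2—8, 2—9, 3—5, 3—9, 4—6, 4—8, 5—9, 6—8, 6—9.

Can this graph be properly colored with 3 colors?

No

1, 2, 6, 8 are pairwise adjacent (a clique of size 4), so at least 4 colors are needed.
So 3 colors are not enough.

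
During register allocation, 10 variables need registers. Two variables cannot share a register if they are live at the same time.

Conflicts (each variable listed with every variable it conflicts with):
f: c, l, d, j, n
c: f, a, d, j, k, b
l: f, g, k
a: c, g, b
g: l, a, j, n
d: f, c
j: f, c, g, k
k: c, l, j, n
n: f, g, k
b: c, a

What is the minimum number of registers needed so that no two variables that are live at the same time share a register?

3

f, c, d all conflict with each other, so at least 3 registers are needed.
3 registers suffice: register 1 → {c, g}; register 2 → {f, a, k}; register 3 → {l, d, j, n, b}. No two conflicting variables share a register.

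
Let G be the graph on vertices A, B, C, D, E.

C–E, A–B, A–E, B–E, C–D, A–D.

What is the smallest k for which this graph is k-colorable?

3

A, B, E are mutually adjacent, so at least 3 colors are needed.
A valid assignment using 3 colors: A=blue, B=green, C=blue, D=red, E=red. No two adjacent vertices share a color.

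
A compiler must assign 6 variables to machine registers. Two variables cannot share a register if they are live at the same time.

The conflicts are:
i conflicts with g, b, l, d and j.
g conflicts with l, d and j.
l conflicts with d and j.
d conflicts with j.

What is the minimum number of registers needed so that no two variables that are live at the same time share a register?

5

i, g, l, d, j all conflict with each other, so at least 5 registers are needed.
Using 5 registers: i=1, g=3, b=2, l=5, d=2, j=4. Every pair that conflicts lands in different registers.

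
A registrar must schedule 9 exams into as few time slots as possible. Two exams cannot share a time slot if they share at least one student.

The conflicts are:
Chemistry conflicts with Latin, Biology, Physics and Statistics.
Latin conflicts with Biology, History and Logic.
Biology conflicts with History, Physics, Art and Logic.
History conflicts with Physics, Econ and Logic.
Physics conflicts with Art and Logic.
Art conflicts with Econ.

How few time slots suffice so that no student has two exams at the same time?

4

Biology, History, Physics, Logic pairwise conflict, so at least 4 time slots are needed.
4 time slots suffice: time slot 1 → {Biology, Statistics, Econ}; time slot 2 → {Latin, Physics}; time slot 3 → {Chemistry, History, Art}; time slot 4 → {Logic}. Each listed conflict is separated.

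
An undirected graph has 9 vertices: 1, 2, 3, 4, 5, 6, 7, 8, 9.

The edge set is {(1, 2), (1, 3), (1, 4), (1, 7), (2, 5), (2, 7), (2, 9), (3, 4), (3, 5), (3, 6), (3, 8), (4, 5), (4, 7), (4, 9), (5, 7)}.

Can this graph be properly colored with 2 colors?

1, 3, 4 form a triangle, so at least 3 colors are needed.
So 2 colors are not enough.

No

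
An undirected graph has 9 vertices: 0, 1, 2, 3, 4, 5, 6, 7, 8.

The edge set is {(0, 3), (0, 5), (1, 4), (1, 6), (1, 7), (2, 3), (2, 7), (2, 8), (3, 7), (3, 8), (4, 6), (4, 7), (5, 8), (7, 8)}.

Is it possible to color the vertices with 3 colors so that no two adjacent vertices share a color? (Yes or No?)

No

2, 3, 7, 8 form a clique, so at least 4 colors are needed.
So 3 colors are not enough.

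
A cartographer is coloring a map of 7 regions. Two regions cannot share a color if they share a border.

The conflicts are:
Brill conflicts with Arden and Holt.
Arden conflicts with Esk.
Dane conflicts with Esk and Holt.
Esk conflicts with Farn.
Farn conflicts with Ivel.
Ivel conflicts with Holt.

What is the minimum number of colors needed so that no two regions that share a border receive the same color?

The cycle Esk-Farn-Ivel-Holt-Dane-Esk has odd length 5, so it cannot be 2-colored; at least 3 colors are needed.
3 colors suffice: Brill=2, Arden=3, Dane=2, Esk=1, Farn=3, Ivel=2, Holt=1. Every pair that conflicts lands in different colors.

3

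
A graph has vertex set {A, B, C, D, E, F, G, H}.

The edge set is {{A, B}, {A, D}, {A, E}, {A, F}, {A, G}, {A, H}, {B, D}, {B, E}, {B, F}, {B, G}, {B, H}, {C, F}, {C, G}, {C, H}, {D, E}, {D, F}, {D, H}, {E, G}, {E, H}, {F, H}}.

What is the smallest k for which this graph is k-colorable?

A, B, D, E, H are pairwise adjacent (a clique of size 5), so at least 5 colors are needed.
One proper 5-coloring: A=red, B=blue, C=red, D=purple, E=yellow, F=yellow, G=green, H=green. No two adjacent vertices share a color.

5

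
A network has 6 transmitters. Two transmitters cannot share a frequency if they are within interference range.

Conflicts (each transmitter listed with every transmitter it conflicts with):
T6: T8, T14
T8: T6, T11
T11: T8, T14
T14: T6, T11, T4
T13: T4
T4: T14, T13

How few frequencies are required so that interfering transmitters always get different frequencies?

T6 and T14 conflict, so at least 2 frequencies are needed.
2 frequencies suffice: frequency 1 → {T8, T14, T13}; frequency 2 → {T6, T11, T4}. No two conflicting transmitters share a frequency.

2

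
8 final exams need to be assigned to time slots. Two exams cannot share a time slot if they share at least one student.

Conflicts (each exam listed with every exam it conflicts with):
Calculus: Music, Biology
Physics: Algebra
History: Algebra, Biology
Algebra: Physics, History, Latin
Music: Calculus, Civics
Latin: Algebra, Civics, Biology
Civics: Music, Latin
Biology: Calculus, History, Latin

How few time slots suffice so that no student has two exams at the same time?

The cycle Calculus-Biology-Latin-Civics-Music-Calculus has odd length 5, so it cannot be 2-colored; at least 3 time slots are needed.
A valid assignment using 3 time slots: Calculus=3, Physics=1, History=1, Algebra=2, Music=1, Latin=1, Civics=2, Biology=2. No two conflicting exams share a time slot.

3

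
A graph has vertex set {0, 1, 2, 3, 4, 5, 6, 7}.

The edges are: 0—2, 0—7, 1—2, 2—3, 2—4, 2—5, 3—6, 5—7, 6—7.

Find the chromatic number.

The cycle 7-5-2-3-6-7 has odd length 5, so it cannot be 2-colored; at least 3 colors are needed.
One proper 3-coloring: 0=b, 1=b, 2=a, 3=b, 4=b, 5=b, 6=c, 7=a. No two adjacent vertices share a color.

3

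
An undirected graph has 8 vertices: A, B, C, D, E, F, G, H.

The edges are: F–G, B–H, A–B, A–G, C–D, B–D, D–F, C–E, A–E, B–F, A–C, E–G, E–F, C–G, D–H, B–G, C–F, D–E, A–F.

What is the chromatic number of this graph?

A, C, E, F, G are pairwise adjacent (a clique of size 5), so at least 5 colors are needed.
A valid assignment using 5 colors: A=yellow, B=blue, C=purple, D=green, E=blue, F=red, G=green, H=red. Each edge has distinct colors on its endpoints.

5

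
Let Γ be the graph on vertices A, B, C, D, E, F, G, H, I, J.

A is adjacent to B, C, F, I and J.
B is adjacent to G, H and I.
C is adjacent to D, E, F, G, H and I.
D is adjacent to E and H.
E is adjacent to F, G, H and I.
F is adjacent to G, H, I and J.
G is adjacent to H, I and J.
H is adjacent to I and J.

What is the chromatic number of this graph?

C, E, F, G, H, I are pairwise adjacent (a clique of size 6), so at least 6 colors are needed.
A valid assignment using 6 colors: A=1, B=2, C=3, D=2, E=6, F=2, G=5, H=1, I=4, J=3. Every edge joins two different colors.

6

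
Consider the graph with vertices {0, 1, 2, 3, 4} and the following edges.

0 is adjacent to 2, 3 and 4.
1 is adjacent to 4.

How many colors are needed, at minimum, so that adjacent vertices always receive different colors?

2

1 and 4 are adjacent, so at least 2 colors are needed.
A valid assignment using 2 colors: 0=a, 1=a, 2=b, 3=b, 4=b. No two adjacent vertices share a color.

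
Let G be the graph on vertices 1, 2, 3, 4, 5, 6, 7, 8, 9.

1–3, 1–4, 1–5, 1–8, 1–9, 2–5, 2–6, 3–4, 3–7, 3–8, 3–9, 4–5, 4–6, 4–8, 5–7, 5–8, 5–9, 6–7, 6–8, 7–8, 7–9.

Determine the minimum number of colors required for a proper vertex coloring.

4

1, 4, 5, 8 form a clique, so at least 4 colors are needed.
4 colors suffice: color a → {3, 5, 6}; color b → {2, 8, 9}; color c → {4, 7}; color d → {1}. No two adjacent vertices share a color.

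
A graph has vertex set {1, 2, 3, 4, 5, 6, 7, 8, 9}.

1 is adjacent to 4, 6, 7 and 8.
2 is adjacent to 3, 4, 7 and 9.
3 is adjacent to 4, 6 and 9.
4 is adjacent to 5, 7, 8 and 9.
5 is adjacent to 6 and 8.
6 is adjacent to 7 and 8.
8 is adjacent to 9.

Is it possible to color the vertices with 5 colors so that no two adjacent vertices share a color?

Yes

The chromatic number is 4. 2, 3, 4, 9 are pairwise adjacent (a clique of size 4), so at least 4 colors are needed.
4 colors suffice: color a → {4, 6}; color b → {3, 7, 8}; color c → {1, 5, 9}; color d → {2}.
Since 5 ≥ 4, a proper 5-coloring certainly exists.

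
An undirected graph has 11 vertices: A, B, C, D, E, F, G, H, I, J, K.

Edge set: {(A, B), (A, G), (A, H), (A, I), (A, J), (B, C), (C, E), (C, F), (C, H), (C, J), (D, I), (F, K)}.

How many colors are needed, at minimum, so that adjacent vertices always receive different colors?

A and B are adjacent, so at least 2 colors are needed.
2 colors suffice: color red → {A, C, D, K}; color blue → {B, E, F, G, H, I, J}. No two adjacent vertices share a color.

2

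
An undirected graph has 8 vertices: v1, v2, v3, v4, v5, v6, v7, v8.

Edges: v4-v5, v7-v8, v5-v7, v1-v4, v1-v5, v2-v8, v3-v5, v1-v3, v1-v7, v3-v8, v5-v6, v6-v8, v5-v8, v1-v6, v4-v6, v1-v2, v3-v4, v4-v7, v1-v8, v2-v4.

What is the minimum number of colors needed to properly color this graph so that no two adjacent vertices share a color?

4

v1, v3, v4, v5 are pairwise adjacent (a clique of size 4), so at least 4 colors are needed.
4 colors suffice: color red → {v1}; color blue → {v4, v8}; color green → {v2, v5}; color yellow → {v3, v6, v7}. Each edge has distinct colors on its endpoints.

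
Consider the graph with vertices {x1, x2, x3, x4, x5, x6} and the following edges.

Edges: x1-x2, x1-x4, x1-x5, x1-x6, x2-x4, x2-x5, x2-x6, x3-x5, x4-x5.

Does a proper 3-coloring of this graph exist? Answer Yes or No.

No

x1, x2, x4, x5 are pairwise adjacent (a clique of size 4), so at least 4 colors are needed.
So 3 colors are not enough.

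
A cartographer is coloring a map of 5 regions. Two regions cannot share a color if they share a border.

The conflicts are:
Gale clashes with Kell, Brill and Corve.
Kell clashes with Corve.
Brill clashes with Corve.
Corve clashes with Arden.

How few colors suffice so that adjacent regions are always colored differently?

Gale, Brill, Corve pairwise conflict, so at least 3 colors are needed.
3 colors suffice: color 1 → {Corve}; color 2 → {Gale, Arden}; color 3 → {Kell, Brill}. No two conflicting regions share a color.

3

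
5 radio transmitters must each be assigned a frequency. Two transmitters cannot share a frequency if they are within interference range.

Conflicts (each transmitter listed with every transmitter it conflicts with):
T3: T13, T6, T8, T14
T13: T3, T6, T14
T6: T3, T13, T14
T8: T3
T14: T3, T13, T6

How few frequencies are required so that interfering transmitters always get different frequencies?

T3, T13, T6, T14 pairwise conflict, so at least 4 frequencies are needed.
4 frequencies suffice: frequency 1 → {T3}; frequency 2 → {T13, T8}; frequency 3 → {T6}; frequency 4 → {T14}. Each listed conflict is separated.

4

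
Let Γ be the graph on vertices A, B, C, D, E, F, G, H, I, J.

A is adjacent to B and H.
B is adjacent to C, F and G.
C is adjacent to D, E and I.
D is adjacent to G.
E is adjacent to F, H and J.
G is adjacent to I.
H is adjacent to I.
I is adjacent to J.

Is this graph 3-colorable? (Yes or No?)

The chromatic number is 3. The cycle A-B-G-I-H-A has odd length 5, so it cannot be 2-colored; at least 3 colors are needed.
One proper 3-coloring: A=green, B=red, C=blue, D=red, E=red, F=blue, G=blue, H=blue, I=red, J=blue.
That is already a proper 3-coloring.

Yes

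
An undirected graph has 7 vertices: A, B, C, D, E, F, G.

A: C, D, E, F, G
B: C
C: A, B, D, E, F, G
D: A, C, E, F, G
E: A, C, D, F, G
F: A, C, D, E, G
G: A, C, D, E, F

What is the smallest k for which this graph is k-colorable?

6

A, C, D, E, F, G form a clique, so at least 6 colors are needed.
6 colors suffice: color 1 → {C}; color 2 → {B, F}; color 3 → {D}; color 4 → {E}; color 5 → {A}; color 6 → {G}. No two adjacent vertices share a color.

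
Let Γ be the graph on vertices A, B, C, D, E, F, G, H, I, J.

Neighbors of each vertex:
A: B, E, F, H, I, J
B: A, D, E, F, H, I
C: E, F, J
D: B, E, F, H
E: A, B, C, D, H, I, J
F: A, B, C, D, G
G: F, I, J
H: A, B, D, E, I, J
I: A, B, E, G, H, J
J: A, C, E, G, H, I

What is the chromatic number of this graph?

A, B, E, H, I form a clique, so at least 5 colors are needed.
5 colors suffice: color red → {E, F}; color blue → {C, G, H}; color green → {A, D}; color yellow → {B, J}; color purple → {I}. Each edge has distinct colors on its endpoints.

5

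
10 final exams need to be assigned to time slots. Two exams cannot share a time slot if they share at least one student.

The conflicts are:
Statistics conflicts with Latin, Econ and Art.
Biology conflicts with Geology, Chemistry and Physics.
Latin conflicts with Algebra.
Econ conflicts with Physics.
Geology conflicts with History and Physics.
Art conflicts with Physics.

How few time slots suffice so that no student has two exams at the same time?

Biology, Geology, Physics are mutually in conflict, so at least 3 time slots are needed.
3 time slots suffice: time slot 1 → {Statistics, Algebra, Chemistry, History, Physics}; time slot 2 → {Latin, Econ, Geology, Art}; time slot 3 → {Biology}. Every pair that conflicts lands in different time slots.

3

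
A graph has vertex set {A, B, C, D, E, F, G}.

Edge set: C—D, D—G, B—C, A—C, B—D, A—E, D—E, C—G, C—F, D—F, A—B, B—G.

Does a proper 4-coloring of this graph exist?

The chromatic number is 4. B, C, D, G are mutually adjacent (a clique of size 4), so at least 4 colors are needed.
4 colors suffice: color 1 → {C, E}; color 2 → {A, D}; color 3 → {B, F}; color 4 → {G}.
That is already a proper 4-coloring.

Yes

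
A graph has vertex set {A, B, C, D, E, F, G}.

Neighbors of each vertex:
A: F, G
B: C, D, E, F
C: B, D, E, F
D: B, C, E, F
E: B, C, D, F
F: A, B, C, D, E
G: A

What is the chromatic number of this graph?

B, C, D, E, F form a clique, so at least 5 colors are needed.
5 colors suffice: color 1 → {F, G}; color 2 → {A, C}; color 3 → {E}; color 4 → {D}; color 5 → {B}. Each edge has distinct colors on its endpoints.

5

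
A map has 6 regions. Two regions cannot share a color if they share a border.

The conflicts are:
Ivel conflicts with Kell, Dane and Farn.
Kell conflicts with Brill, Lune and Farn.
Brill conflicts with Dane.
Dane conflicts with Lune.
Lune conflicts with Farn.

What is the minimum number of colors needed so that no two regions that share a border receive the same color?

Kell, Lune, Farn pairwise conflict, so at least 3 colors are needed.
A valid assignment using 3 colors: Ivel=2, Kell=1, Brill=2, Dane=1, Lune=2, Farn=3. Each listed conflict is separated.

3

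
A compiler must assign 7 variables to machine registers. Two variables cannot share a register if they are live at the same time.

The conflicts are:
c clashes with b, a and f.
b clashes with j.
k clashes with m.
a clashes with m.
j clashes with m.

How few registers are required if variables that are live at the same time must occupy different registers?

The cycle b-j-m-a-c-b has odd length 5, so it cannot be 2-colored; at least 3 registers are needed.
Using 3 registers: c=1, b=3, k=2, a=2, f=2, j=2, m=1. Every pair that conflicts lands in different registers.

3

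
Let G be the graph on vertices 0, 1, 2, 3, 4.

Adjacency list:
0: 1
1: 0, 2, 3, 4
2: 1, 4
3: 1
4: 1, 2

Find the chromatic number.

1, 2, 4 are mutually adjacent, so at least 3 colors are needed.
A valid assignment using 3 colors: 0=blue, 1=red, 2=green, 3=blue, 4=blue. No two adjacent vertices share a color.

3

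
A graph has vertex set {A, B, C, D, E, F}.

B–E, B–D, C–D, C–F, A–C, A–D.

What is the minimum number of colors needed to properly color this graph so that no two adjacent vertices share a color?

A, C, D are mutually adjacent, so at least 3 colors are needed.
3 colors suffice: color 1 → {B, C}; color 2 → {D, E, F}; color 3 → {A}. Each edge has distinct colors on its endpoints.

3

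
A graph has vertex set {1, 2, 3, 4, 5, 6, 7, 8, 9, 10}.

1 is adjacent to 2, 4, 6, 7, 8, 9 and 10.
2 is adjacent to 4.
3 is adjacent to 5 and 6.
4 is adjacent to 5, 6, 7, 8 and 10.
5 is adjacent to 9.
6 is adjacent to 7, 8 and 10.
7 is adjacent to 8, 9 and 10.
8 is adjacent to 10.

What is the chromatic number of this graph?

1, 4, 6, 7, 8, 10 are pairwise adjacent (a clique of size 6), so at least 6 colors are needed.
6 colors suffice: 1=a, 2=c, 3=b, 4=b, 5=a, 6=d, 7=c, 8=f, 9=b, 10=e. Each edge has distinct colors on its endpoints.

6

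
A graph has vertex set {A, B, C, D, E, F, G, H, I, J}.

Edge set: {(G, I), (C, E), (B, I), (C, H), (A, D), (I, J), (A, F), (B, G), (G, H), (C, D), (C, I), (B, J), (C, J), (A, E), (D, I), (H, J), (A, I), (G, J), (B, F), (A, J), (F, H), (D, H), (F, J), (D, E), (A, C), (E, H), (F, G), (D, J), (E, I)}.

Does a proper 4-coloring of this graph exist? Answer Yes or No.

No

A, C, D, E, I are pairwise adjacent (a clique of size 5), so at least 5 colors are needed.
So 4 colors are not enough.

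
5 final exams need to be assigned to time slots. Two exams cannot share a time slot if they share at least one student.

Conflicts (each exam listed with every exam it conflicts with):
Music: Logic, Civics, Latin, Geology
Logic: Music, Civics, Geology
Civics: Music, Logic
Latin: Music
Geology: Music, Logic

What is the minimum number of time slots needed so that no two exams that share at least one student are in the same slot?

Music, Logic, Civics all conflict with each other, so at least 3 time slots are needed.
3 time slots suffice: Music=1, Logic=2, Civics=3, Latin=2, Geology=3. Each listed conflict is separated.

3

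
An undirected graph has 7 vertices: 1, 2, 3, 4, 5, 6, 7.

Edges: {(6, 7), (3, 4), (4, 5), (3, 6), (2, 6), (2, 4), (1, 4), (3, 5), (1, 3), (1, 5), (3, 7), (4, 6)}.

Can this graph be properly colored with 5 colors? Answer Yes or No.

Yes

The chromatic number is 4. 1, 3, 4, 5 are pairwise adjacent (a clique of size 4), so at least 4 colors are needed.
A valid assignment using 4 colors: 1=d, 2=b, 3=b, 4=a, 5=c, 6=c, 7=a.
Since 5 ≥ 4, a proper 5-coloring certainly exists.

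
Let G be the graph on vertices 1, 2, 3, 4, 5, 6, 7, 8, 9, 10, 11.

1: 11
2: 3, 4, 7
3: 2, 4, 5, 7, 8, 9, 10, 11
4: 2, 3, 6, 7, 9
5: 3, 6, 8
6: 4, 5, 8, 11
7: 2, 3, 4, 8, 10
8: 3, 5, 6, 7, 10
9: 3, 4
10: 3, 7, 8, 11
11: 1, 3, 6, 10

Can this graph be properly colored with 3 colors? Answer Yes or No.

No

2, 3, 4, 7 form a clique, so at least 4 colors are needed.
So 3 colors are not enough.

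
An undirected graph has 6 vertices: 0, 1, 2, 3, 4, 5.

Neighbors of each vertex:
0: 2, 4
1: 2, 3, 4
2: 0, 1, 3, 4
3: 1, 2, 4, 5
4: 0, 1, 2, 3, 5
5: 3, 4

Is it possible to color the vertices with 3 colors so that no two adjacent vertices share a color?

1, 2, 3, 4 form a clique, so at least 4 colors are needed.
So 3 colors are not enough.

No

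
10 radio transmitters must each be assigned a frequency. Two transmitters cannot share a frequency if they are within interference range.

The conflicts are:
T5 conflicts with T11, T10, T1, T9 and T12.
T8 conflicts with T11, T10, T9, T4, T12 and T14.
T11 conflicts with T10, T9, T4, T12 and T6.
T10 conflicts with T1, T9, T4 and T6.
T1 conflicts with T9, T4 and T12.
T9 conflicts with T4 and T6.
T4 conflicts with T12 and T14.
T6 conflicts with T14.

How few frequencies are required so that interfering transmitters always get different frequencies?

T8, T11, T10, T9, T4 all conflict with each other, so at least 5 frequencies are needed.
5 frequencies suffice: frequency 1 → {T5, T4, T6}; frequency 2 → {T11, T1, T14}; frequency 3 → {T10, T12}; frequency 4 → {T9}; frequency 5 → {T8}. Each listed conflict is separated.

5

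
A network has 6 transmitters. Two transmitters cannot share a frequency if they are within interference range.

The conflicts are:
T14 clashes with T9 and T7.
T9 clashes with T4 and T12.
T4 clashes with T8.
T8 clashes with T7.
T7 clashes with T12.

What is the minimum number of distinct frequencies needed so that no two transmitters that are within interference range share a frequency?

3

The cycle T9-T4-T8-T7-T14-T9 has odd length 5, so it cannot be 2-colored; at least 3 frequencies are needed.
3 frequencies suffice: frequency 1 → {T9, T7}; frequency 2 → {T14, T8, T12}; frequency 3 → {T4}. Each listed conflict is separated.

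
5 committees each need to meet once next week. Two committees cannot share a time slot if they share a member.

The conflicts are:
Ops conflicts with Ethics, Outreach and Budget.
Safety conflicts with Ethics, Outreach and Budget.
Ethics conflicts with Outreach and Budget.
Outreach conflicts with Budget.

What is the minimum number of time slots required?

4

Safety, Ethics, Outreach, Budget pairwise conflict, so at least 4 time slots are needed.
A valid assignment using 4 time slots: Ops=4, Safety=4, Ethics=2, Outreach=1, Budget=3. No two conflicting committees share a time slot.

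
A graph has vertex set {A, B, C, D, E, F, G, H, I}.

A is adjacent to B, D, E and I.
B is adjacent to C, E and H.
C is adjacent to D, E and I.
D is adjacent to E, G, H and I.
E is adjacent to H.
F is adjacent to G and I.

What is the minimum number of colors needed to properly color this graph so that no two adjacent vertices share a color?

C, D, E are mutually adjacent, so at least 3 colors are needed.
A valid assignment using 3 colors: A=green, B=red, C=green, D=red, E=blue, F=red, G=blue, H=green, I=blue. Every edge joins two different colors.

3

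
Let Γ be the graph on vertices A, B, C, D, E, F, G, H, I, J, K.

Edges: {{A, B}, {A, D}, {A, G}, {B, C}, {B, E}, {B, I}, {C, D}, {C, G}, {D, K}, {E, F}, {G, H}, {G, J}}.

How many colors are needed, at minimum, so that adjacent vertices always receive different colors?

2

A and G are adjacent, so at least 2 colors are needed.
One proper 2-coloring: A=blue, B=red, C=blue, D=red, E=blue, F=red, G=red, H=blue, I=blue, J=blue, K=blue. No two adjacent vertices share a color.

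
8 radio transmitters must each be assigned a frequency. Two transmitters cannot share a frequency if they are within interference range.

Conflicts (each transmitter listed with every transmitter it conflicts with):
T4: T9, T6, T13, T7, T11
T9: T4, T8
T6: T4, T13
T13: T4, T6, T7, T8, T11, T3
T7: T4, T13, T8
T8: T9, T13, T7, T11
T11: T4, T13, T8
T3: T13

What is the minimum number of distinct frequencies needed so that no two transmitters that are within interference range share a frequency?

T4, T13, T11 pairwise conflict, so at least 3 frequencies are needed.
Using 3 frequencies: T4=2, T9=1, T6=3, T13=1, T7=3, T8=2, T11=3, T3=2. Each listed conflict is separated.

3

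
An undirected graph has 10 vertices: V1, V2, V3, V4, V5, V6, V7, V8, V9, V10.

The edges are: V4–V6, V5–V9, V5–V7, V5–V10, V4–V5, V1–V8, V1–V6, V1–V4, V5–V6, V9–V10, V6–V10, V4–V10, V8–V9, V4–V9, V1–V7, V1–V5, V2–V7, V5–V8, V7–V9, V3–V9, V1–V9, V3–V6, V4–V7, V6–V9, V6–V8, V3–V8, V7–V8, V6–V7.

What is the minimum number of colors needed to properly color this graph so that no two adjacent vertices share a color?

V1, V4, V5, V6, V7, V9 form a clique, so at least 6 colors are needed.
6 colors suffice: color 1 → {V2, V9}; color 2 → {V6}; color 3 → {V3, V7, V10}; color 4 → {V5}; color 5 → {V1}; color 6 → {V4, V8}. No two adjacent vertices share a color.

6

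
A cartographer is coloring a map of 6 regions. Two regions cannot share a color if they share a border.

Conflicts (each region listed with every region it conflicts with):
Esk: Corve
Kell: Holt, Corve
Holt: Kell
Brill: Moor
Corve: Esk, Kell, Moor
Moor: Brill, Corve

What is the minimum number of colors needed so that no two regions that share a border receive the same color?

2

Kell and Holt conflict, so at least 2 colors are needed.
2 colors suffice: color 1 → {Holt, Brill, Corve}; color 2 → {Esk, Kell, Moor}. Every pair that conflicts lands in different colors.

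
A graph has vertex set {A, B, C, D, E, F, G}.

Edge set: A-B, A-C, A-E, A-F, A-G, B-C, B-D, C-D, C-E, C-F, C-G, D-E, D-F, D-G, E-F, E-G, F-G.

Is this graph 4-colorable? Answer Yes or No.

No

A, C, E, F, G are pairwise adjacent (a clique of size 5), so at least 5 colors are needed.
So 4 colors are not enough.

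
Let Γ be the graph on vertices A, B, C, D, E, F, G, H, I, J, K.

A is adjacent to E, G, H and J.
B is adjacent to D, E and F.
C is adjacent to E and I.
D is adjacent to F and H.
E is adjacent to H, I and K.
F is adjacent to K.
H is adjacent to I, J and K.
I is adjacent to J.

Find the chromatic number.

3

E, H, K are mutually adjacent, so at least 3 colors are needed.
3 colors suffice: color red → {B, C, G, H}; color blue → {E, F, J}; color green → {A, D, I, K}. No two adjacent vertices share a color.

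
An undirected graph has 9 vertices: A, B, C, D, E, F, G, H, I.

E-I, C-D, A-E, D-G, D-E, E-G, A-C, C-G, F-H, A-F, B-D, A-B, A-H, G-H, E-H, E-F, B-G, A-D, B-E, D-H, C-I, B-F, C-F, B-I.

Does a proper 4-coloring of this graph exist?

The chromatic number is 4. D, E, G, H are mutually adjacent (a clique of size 4), so at least 4 colors are needed.
4 colors suffice: color 1 → {C, E}; color 2 → {D, F, I}; color 3 → {A, G}; color 4 → {B, H}.
That is already a proper 4-coloring.

Yes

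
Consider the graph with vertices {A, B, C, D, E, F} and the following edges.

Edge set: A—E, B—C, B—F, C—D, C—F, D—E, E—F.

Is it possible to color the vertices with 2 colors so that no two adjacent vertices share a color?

B, C, F are mutually adjacent, so at least 3 colors are needed.
So 2 colors are not enough.

No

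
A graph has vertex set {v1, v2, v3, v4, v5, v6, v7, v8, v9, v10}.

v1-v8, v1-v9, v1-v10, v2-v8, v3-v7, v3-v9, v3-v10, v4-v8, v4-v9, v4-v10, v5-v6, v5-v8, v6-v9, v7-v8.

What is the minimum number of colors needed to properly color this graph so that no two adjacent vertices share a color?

The cycle v10-v1-v8-v7-v3-v10 has odd length 5, so it cannot be 2-colored; at least 3 colors are needed.
3 colors suffice: color 1 → {v8, v9, v10}; color 2 → {v1, v2, v3, v4, v5}; color 3 → {v6, v7}. No two adjacent vertices share a color.

3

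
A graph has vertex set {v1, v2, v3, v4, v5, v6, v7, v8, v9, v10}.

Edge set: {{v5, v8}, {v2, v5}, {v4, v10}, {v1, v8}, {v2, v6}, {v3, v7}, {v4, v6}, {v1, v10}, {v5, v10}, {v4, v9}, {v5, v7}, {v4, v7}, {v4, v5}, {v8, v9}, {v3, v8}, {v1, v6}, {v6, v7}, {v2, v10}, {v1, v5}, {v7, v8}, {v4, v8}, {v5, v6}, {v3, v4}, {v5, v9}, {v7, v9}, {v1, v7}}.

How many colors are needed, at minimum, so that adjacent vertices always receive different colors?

v4, v5, v7, v8, v9 form a clique, so at least 5 colors are needed.
One proper 5-coloring: v1=blue, v2=blue, v3=red, v4=blue, v5=red, v6=yellow, v7=green, v8=yellow, v9=purple, v10=green. Each edge has distinct colors on its endpoints.

5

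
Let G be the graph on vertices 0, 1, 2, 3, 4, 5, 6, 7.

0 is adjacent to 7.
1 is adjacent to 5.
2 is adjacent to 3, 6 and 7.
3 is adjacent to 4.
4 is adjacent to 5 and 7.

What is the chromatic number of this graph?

0 and 7 are adjacent, so at least 2 colors are needed.
2 colors suffice: 0=b, 1=b, 2=b, 3=a, 4=b, 5=a, 6=a, 7=a. No two adjacent vertices share a color.

2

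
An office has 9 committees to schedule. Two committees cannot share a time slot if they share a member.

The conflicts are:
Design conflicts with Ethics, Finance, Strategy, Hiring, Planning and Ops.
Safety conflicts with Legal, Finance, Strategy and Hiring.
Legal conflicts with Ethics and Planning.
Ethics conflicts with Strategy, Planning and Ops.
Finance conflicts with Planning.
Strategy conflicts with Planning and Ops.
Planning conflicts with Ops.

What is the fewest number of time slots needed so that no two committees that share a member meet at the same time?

5

Design, Ethics, Strategy, Planning, Ops are mutually in conflict, so at least 5 time slots are needed.
Using 5 time slots: Design=1, Safety=1, Legal=4, Ethics=3, Finance=3, Strategy=4, Hiring=2, Planning=2, Ops=5. Every pair that conflicts lands in different time slots.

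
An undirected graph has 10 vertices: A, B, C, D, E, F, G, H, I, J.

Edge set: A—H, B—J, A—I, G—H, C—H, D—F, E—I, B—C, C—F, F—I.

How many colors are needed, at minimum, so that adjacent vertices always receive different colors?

3

The cycle C-H-A-I-F-C has odd length 5, so it cannot be 2-colored; at least 3 colors are needed.
One proper 3-coloring: A=3, B=1, C=2, D=2, E=1, F=1, G=2, H=1, I=2, J=2. No two adjacent vertices share a color.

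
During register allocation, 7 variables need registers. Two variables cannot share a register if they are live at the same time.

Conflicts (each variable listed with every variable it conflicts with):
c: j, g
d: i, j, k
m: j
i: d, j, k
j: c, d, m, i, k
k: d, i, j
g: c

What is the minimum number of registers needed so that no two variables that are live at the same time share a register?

4

d, i, j, k are mutually in conflict, so at least 4 registers are needed.
Using 4 registers: c=2, d=2, m=2, i=3, j=1, k=4, g=1. Every pair that conflicts lands in different registers.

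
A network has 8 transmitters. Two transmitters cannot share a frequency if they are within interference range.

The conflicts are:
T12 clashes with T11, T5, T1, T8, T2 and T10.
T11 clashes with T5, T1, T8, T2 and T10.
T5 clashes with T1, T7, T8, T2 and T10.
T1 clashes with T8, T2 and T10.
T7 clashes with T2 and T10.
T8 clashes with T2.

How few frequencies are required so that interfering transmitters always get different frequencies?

T12, T11, T5, T1, T8, T2 are mutually in conflict, so at least 6 frequencies are needed.
6 frequencies suffice: frequency 1 → {T5}; frequency 2 → {T12, T7}; frequency 3 → {T1}; frequency 4 → {T2, T10}; frequency 5 → {T11}; frequency 6 → {T8}. Each listed conflict is separated.

6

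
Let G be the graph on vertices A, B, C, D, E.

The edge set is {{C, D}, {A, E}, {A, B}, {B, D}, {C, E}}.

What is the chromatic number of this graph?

3

The cycle B-D-C-E-A-B has odd length 5, so it cannot be 2-colored; at least 3 colors are needed.
3 colors suffice: A=red, B=green, C=red, D=blue, E=blue. Every edge joins two different colors.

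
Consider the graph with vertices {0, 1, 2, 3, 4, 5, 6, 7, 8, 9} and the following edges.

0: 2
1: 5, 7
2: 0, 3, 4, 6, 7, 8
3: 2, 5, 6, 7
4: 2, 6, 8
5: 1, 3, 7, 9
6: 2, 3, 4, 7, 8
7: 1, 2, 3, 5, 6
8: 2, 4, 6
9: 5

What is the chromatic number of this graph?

2, 3, 6, 7 are mutually adjacent (a clique of size 4), so at least 4 colors are needed.
One proper 4-coloring: 0=b, 1=c, 2=a, 3=d, 4=d, 5=a, 6=c, 7=b, 8=b, 9=b. Every edge joins two different colors.

4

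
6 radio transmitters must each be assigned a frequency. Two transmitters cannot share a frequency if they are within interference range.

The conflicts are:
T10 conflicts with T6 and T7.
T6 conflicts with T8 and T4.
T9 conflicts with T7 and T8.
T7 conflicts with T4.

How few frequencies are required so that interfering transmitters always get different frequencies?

3

The cycle T6-T8-T9-T7-T4-T6 has odd length 5, so it cannot be 2-colored; at least 3 frequencies are needed.
3 frequencies suffice: frequency 1 → {T6, T7}; frequency 2 → {T10, T9, T4}; frequency 3 → {T8}. No two conflicting transmitters share a frequency.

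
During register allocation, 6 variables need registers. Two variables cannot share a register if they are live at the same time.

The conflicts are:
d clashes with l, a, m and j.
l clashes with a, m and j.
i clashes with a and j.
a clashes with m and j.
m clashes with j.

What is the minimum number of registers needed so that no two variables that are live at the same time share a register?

d, l, a, m, j are mutually in conflict, so at least 5 registers are needed.
5 registers suffice: register 1 → {a}; register 2 → {j}; register 3 → {l, i}; register 4 → {d}; register 5 → {m}. No two conflicting variables share a register.

5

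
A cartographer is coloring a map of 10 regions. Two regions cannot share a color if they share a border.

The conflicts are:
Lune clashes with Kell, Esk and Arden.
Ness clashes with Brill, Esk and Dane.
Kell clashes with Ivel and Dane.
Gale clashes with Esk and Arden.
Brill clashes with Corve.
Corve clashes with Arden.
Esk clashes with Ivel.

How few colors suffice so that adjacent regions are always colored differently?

The cycle Kell-Ivel-Esk-Ness-Dane-Kell has odd length 5, so it cannot be 2-colored; at least 3 colors are needed.
One proper 3-coloring: Lune=2, Ness=2, Kell=1, Gale=2, Brill=1, Corve=2, Esk=1, Ivel=2, Dane=3, Arden=1. Every pair that conflicts lands in different colors.

3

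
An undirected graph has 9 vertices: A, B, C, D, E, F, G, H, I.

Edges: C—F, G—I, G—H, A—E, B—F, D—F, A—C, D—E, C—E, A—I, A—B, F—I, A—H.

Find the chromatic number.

A, C, E are pairwise adjacent, so at least 3 colors are needed.
3 colors suffice: A=red, B=blue, C=green, D=green, E=blue, F=red, G=red, H=blue, I=blue. No two adjacent vertices share a color.

3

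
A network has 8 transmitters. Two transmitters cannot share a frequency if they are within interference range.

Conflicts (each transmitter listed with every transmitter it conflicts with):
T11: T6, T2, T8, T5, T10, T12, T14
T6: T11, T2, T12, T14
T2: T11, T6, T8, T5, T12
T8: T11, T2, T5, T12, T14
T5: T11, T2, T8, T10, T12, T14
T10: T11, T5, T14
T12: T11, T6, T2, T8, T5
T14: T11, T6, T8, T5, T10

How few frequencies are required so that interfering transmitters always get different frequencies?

5

T11, T2, T8, T5, T12 are mutually in conflict, so at least 5 frequencies are needed.
5 frequencies suffice: frequency 1 → {T11}; frequency 2 → {T6, T5}; frequency 3 → {T12, T14}; frequency 4 → {T8, T10}; frequency 5 → {T2}. Each listed conflict is separated.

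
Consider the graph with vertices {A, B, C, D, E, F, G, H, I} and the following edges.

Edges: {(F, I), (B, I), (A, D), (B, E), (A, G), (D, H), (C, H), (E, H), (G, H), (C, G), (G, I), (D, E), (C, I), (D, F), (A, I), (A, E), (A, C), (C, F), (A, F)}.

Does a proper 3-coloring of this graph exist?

A, C, G, I are pairwise adjacent (a clique of size 4), so at least 4 colors are needed.
So 3 colors are not enough.

No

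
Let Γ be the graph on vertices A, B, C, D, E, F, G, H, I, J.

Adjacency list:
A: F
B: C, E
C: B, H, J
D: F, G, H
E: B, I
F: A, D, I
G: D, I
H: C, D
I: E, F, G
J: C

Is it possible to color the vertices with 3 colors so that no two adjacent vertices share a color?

The chromatic number is 3. The cycle I-G-D-H-C-B-E-I has odd length 7, so it cannot be 2-colored; at least 3 colors are needed.
A valid assignment using 3 colors: A=2, B=2, C=1, D=2, E=1, F=1, G=1, H=3, I=2, J=2.
That is already a proper 3-coloring.

Yes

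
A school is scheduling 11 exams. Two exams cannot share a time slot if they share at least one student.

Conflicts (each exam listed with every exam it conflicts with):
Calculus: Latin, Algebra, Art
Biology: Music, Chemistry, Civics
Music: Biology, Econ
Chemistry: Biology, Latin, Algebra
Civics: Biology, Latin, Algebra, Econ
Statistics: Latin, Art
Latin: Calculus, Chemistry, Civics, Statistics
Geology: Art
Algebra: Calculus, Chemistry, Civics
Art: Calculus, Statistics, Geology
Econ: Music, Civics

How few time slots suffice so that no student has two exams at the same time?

Music and Econ conflict, so at least 2 time slots are needed.
2 time slots suffice: time slot 1 → {Biology, Latin, Algebra, Art, Econ}; time slot 2 → {Calculus, Music, Chemistry, Civics, Statistics, Geology}. Each listed conflict is separated.

2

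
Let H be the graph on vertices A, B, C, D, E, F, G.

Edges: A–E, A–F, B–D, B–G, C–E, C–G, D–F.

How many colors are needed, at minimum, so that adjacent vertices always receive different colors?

3

The cycle C-E-A-F-D-B-G-C has odd length 7, so it cannot be 2-colored; at least 3 colors are needed.
One proper 3-coloring: A=blue, B=red, C=green, D=blue, E=red, F=red, G=blue. Every edge joins two different colors.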